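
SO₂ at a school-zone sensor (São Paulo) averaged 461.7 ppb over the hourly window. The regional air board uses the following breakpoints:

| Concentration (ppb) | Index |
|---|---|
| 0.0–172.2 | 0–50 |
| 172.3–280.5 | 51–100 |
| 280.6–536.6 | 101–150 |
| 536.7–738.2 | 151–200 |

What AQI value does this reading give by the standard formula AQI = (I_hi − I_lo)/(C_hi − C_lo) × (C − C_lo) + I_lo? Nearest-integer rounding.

136

SO₂: 461.7 lies in 280.6–536.6, so I_lo=101, I_hi=150, C_lo=280.6, C_hi=536.6.
(150−101)/(536.6−280.6) × (461.7−280.6) + 101 = 49/256.0 × 181.1 + 101 ≈ 135.66 → 136.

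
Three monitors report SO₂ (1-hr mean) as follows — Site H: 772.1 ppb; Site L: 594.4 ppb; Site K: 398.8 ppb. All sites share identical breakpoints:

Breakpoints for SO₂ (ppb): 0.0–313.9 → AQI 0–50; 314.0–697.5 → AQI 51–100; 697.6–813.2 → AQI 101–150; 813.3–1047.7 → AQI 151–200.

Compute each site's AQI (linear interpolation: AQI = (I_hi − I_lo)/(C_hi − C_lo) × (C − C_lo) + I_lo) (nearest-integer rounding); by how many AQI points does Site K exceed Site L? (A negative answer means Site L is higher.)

Site H: row 697.6–813.2 (AQI 101–150). (150−101)·(772.1−697.6)/(813.2−697.6) + 101 = 49·74.5/115.6 + 101 ≈ 132.58 → 133.
Site L: 594.4 lies in 314.0–697.5, so I_lo=51, I_hi=100, C_lo=314.0, C_hi=697.5.
(100−51)/(697.5−314.0) × (594.4−314.0) + 51 = 49/383.5 × 280.4 + 51 ≈ 86.83 → 87.
Site K 398.8: bracket 314.0–697.5 → index 51–100; slope 49/383.5, offset 84.8.
AQI = 51 + 49/383.5·84.8 ≈ 61.83 ⇒ 62.
AQIs: Site H=133, Site L=87, Site K=62. Site K (62) − Site L (87) = -25.

-25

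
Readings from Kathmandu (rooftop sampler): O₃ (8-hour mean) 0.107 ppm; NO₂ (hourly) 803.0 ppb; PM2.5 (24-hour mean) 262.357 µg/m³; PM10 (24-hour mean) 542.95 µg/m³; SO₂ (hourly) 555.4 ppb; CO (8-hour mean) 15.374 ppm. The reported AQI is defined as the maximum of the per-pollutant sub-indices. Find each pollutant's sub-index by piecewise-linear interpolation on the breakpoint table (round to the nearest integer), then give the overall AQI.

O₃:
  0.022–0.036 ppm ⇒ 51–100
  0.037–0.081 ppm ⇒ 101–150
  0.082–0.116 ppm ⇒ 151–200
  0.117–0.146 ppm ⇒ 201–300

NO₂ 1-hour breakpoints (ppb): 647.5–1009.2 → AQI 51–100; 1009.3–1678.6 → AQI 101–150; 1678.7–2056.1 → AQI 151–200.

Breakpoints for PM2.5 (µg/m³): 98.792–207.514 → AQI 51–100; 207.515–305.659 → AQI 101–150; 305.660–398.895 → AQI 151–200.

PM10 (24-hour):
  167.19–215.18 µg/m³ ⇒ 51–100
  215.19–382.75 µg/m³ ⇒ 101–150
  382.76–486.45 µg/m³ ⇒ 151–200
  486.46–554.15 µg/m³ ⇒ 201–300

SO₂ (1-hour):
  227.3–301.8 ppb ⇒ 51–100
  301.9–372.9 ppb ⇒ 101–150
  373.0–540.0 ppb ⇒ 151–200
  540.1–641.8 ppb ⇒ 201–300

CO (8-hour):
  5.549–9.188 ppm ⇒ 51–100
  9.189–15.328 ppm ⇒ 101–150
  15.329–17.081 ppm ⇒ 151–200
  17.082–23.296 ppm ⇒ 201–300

O₃: 0.107 ∈ [0.082, 0.116] ↔ index [151, 200].
151 + (0.107−0.082)·(200−151)/(0.116−0.082) = 151 + 0.025·49/0.034 ≈ 187.03, so AQI = 187.
NO₂: 803.0 ∈ [647.5, 1009.2] ↔ index [51, 100].
51 + (803.0−647.5)·(100−51)/(1009.2−647.5) = 51 + 155.5·49/361.7 ≈ 72.07, so AQI = 72.
PM2.5: row 207.515–305.659 (AQI 101–150). (150−101)·(262.357−207.515)/(305.659−207.515) + 101 = 49·54.842/98.144 + 101 ≈ 128.38 → 128.
PM10: 542.95 lies in 486.46–554.15, so I_lo=201, I_hi=300, C_lo=486.46, C_hi=554.15.
(300−201)/(554.15−486.46) × (542.95−486.46) + 201 = 99/67.69 × 56.49 + 201 ≈ 283.62 → 284.
SO₂: row 540.1–641.8 (AQI 201–300). (300−201)·(555.4−540.1)/(641.8−540.1) + 201 = 99·15.3/101.7 + 201 ≈ 215.89 → 216.
CO: 15.374 lies in 15.329–17.081, so I_lo=151, I_hi=200, C_lo=15.329, C_hi=17.081.
(200−151)/(17.081−15.329) × (15.374−15.329) + 151 = 49/1.752 × 0.045 + 151 ≈ 152.26 → 152.
Sub-indices: O₃→187, NO₂→72, PM2.5→128, PM10→284, SO₂→216, CO→152. Overall AQI = max = 284; dominant pollutant is PM10.
AQI 284: Very Unhealthy.

284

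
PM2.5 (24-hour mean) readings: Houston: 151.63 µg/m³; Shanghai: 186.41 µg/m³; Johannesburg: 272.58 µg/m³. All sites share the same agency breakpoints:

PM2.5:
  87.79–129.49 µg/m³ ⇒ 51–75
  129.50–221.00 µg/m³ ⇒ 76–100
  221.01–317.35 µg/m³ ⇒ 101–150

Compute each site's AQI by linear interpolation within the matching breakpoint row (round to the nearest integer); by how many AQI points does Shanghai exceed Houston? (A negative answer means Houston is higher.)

Houston: 151.63 lies in 129.50–221.00, so I_lo=76, I_hi=100, C_lo=129.50, C_hi=221.00.
(100−76)/(221.00−129.50) × (151.63−129.50) + 76 = 24/91.50 × 22.13 + 76 ≈ 81.80 → 82.
Shanghai: 186.41 lies in 129.50–221.00, so I_lo=76, I_hi=100, C_lo=129.50, C_hi=221.00.
(100−76)/(221.00−129.50) × (186.41−129.50) + 76 = 24/91.50 × 56.91 + 76 ≈ 90.93 → 91.
Johannesburg: 272.58 ∈ [221.01, 317.35] ↔ index [101, 150].
101 + (272.58−221.01)·(150−101)/(317.35−221.01) = 101 + 51.57·49/96.34 ≈ 127.23, so AQI = 127.
AQIs: Houston=82, Shanghai=91, Johannesburg=127. Shanghai (91) − Houston (82) = 9.

9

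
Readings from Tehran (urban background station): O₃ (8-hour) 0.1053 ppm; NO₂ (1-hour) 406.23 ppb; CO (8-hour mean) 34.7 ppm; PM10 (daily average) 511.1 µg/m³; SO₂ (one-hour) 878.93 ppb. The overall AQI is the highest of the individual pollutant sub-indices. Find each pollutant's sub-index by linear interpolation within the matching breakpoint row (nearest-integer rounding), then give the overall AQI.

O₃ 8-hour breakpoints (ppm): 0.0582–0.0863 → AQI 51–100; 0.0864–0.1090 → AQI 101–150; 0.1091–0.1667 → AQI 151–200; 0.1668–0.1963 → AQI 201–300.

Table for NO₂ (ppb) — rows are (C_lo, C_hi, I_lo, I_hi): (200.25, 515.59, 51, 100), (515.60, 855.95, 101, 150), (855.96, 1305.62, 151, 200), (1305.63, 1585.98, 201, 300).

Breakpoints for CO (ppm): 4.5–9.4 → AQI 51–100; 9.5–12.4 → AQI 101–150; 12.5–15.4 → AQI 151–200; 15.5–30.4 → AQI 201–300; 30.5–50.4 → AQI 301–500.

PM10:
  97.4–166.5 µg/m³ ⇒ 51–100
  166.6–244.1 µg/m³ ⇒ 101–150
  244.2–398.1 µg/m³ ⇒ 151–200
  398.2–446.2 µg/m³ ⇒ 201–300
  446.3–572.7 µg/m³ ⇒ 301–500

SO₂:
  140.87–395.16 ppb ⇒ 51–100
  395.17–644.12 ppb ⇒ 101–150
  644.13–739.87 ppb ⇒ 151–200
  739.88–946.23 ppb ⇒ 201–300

O₃: row 0.0864–0.1090 (AQI 101–150). (150−101)·(0.1053−0.0864)/(0.1090−0.0864) + 101 = 49·0.0189/0.0226 + 101 ≈ 141.98 → 142.
NO₂: 406.23 ∈ [200.25, 515.59] ↔ index [51, 100].
51 + (406.23−200.25)·(100−51)/(515.59−200.25) = 51 + 205.98·49/315.34 ≈ 83.01, so AQI = 83.
CO: row 30.5–50.4 (AQI 301–500). (500−301)·(34.7−30.5)/(50.4−30.5) + 301 = 199·4.2/19.9 + 301 ≈ 343.00 → 343.
PM10: 511.1 lies in 446.3–572.7, so I_lo=301, I_hi=500, C_lo=446.3, C_hi=572.7.
(500−301)/(572.7−446.3) × (511.1−446.3) + 301 = 199/126.4 × 64.8 + 301 ≈ 403.02 → 403.
SO₂ 878.93: bracket 739.88–946.23 → index 201–300; slope 99/206.35, offset 139.05.
AQI = 201 + 99/206.35·139.05 ≈ 267.71 ⇒ 268.
Sub-indices: O₃→142, NO₂→83, CO→343, PM10→403, SO₂→268. Overall AQI = max = 403; dominant pollutant is PM10.
AQI 403: Hazardous.

403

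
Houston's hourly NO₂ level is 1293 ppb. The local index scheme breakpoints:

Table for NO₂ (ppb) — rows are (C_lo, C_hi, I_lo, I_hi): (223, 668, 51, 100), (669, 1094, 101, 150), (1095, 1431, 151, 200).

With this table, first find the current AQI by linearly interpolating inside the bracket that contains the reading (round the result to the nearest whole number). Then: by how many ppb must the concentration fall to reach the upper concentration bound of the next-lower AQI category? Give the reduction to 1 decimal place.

NO₂ 1293: bracket 1095–1431 → index 151–200; slope 49/336, offset 198.
AQI = 151 + 49/336·198 ≈ 179.88 ⇒ 180.
Current AQI 180 is in the Unhealthy range (151–200). The next-lower category tops out at AQI 150, whose upper concentration bound is 1094 ppb.
Reduction needed = 1293 − 1094 = 199.0 ppb.

199.0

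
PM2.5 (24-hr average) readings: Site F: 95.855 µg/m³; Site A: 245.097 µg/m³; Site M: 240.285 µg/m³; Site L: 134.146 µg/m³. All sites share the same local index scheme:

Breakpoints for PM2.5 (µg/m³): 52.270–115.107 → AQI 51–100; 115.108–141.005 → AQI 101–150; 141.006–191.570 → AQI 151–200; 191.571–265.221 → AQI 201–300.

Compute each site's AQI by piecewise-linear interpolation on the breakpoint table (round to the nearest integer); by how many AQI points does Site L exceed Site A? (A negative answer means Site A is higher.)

-136

Site F: row 52.270–115.107 (AQI 51–100). (100−51)·(95.855−52.270)/(115.107−52.270) + 51 = 49·43.585/62.837 + 51 ≈ 84.99 → 85.
Site A 245.097: bracket 191.571–265.221 → index 201–300; slope 99/73.650, offset 53.526.
AQI = 201 + 99/73.650·53.526 ≈ 272.95 ⇒ 273.
Site M: 240.285 lies in 191.571–265.221, so I_lo=201, I_hi=300, C_lo=191.571, C_hi=265.221.
(300−201)/(265.221−191.571) × (240.285−191.571) + 201 = 99/73.650 × 48.714 + 201 ≈ 266.48 → 266.
Site L 134.146: bracket 115.108–141.005 → index 101–150; slope 49/25.897, offset 19.038.
AQI = 101 + 49/25.897·19.038 ≈ 137.02 ⇒ 137.
AQIs: Site F=85, Site A=273, Site M=266, Site L=137. Site L (137) − Site A (273) = -136.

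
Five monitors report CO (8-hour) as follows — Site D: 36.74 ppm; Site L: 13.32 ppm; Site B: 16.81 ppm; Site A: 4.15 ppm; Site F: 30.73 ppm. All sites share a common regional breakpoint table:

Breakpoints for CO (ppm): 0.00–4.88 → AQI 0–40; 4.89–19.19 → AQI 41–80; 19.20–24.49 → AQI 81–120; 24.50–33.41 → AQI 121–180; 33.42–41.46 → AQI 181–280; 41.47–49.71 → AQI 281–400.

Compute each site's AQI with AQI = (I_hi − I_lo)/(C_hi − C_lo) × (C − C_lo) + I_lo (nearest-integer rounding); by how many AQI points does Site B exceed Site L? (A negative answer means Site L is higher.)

10

Site D: 36.74 lies in 33.42–41.46, so I_lo=181, I_hi=280, C_lo=33.42, C_hi=41.46.
(280−181)/(41.46−33.42) × (36.74−33.42) + 181 = 99/8.04 × 3.32 + 181 ≈ 221.88 → 222.
Site L 13.32: bracket 4.89–19.19 → index 41–80; slope 39/14.30, offset 8.43.
AQI = 41 + 39/14.30·8.43 ≈ 63.99 ⇒ 64.
Site B: 16.81 ∈ [4.89, 19.19] ↔ index [41, 80].
41 + (16.81−4.89)·(80−41)/(19.19−4.89) = 41 + 11.92·39/14.30 ≈ 73.51, so AQI = 74.
Site A: 4.15 lies in 0.00–4.88, so I_lo=0, I_hi=40, C_lo=0.00, C_hi=4.88.
(40−0)/(4.88−0.00) × (4.15−0.00) + 0 = 40/4.88 × 4.15 + 0 ≈ 34.02 → 34.
Site F: 30.73 ∈ [24.50, 33.41] ↔ index [121, 180].
121 + (30.73−24.50)·(180−121)/(33.41−24.50) = 121 + 6.23·59/8.91 ≈ 162.25, so AQI = 162.
AQIs: Site D=222, Site L=64, Site B=74, Site A=34, Site F=162. Site B (74) − Site L (64) = 10.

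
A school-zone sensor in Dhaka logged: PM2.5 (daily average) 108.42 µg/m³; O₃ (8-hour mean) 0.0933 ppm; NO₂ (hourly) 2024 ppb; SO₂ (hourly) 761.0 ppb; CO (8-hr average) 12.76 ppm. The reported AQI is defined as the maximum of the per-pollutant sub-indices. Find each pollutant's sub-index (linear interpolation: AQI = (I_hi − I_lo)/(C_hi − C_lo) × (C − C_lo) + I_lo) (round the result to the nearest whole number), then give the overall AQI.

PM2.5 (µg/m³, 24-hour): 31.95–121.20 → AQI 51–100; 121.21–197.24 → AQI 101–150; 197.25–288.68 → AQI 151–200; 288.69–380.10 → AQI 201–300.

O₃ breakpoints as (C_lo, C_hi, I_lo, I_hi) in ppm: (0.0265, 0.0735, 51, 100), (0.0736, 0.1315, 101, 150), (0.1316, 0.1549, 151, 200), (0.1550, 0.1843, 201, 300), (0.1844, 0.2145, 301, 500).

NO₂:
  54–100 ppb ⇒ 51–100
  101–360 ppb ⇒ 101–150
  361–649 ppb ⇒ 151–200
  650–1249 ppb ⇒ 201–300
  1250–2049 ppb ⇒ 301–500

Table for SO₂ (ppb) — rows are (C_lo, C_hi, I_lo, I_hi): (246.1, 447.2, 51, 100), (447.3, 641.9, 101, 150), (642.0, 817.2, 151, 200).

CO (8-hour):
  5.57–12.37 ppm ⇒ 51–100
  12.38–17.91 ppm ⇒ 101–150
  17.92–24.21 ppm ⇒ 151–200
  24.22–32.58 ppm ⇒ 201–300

PM2.5: 108.42 lies in 31.95–121.20, so I_lo=51, I_hi=100, C_lo=31.95, C_hi=121.20.
(100−51)/(121.20−31.95) × (108.42−31.95) + 51 = 49/89.25 × 76.47 + 51 ≈ 92.98 → 93.
O₃ 0.0933: bracket 0.0736–0.1315 → index 101–150; slope 49/0.0579, offset 0.0197.
AQI = 101 + 49/0.0579·0.0197 ≈ 117.67 ⇒ 118.
NO₂: 2024 ∈ [1250, 2049] ↔ index [301, 500].
301 + (2024−1250)·(500−301)/(2049−1250) = 301 + 774·199/799 ≈ 493.77, so AQI = 494.
SO₂: 761.0 lies in 642.0–817.2, so I_lo=151, I_hi=200, C_lo=642.0, C_hi=817.2.
(200−151)/(817.2−642.0) × (761.0−642.0) + 151 = 49/175.2 × 119.0 + 151 ≈ 184.28 → 184.
CO: row 12.38–17.91 (AQI 101–150). (150−101)·(12.76−12.38)/(17.91−12.38) + 101 = 49·0.38/5.53 + 101 ≈ 104.37 → 104.
Sub-indices: PM2.5→93, O₃→118, NO₂→494, SO₂→184, CO→104. Overall AQI = max = 494; dominant pollutant is NO₂.

494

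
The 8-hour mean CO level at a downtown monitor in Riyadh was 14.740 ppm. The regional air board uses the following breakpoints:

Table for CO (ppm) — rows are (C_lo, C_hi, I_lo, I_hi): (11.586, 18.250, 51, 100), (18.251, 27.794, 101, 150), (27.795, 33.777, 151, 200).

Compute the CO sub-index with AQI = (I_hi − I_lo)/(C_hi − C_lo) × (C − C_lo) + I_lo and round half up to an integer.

74

CO: 14.740 ∈ [11.586, 18.250] ↔ index [51, 100].
51 + (14.740−11.586)·(100−51)/(18.250−11.586) = 51 + 3.154·49/6.664 ≈ 74.19, so AQI = 74.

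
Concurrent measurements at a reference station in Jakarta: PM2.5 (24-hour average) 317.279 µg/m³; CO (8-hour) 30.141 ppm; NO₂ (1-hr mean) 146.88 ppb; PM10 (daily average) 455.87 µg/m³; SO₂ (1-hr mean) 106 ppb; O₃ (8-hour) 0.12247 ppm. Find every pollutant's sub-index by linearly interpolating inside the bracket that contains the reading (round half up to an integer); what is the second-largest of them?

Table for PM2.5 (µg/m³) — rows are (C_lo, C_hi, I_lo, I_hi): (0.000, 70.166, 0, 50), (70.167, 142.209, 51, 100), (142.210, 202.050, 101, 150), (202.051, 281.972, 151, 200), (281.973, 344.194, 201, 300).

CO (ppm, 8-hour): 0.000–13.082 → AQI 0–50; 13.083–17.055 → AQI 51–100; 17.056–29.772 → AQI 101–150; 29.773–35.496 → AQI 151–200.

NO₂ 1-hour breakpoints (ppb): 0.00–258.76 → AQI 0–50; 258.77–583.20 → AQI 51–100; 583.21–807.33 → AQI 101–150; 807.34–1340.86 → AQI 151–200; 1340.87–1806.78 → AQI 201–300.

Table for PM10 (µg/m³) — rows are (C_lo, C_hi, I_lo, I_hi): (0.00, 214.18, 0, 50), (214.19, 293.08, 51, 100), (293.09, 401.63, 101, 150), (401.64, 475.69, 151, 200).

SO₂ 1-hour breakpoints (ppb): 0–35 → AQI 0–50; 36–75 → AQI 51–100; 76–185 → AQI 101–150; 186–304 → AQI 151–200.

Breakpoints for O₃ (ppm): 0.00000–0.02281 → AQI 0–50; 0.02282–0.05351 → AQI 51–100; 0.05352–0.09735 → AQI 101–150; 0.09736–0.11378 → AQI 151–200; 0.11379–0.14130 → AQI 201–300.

PM2.5 317.279: bracket 281.973–344.194 → index 201–300; slope 99/62.221, offset 35.306.
AQI = 201 + 99/62.221·35.306 ≈ 257.18 ⇒ 257.
CO: 30.141 lies in 29.773–35.496, so I_lo=151, I_hi=200, C_lo=29.773, C_hi=35.496.
(200−151)/(35.496−29.773) × (30.141−29.773) + 151 = 49/5.723 × 0.368 + 151 ≈ 154.15 → 154.
NO₂: row 0.00–258.76 (AQI 0–50). (50−0)·(146.88−0.00)/(258.76−0.00) + 0 = 50·146.88/258.76 + 0 ≈ 28.38 → 28.
PM10: 455.87 ∈ [401.64, 475.69] ↔ index [151, 200].
151 + (455.87−401.64)·(200−151)/(475.69−401.64) = 151 + 54.23·49/74.05 ≈ 186.88, so AQI = 187.
SO₂: 106 ∈ [76, 185] ↔ index [101, 150].
101 + (106−76)·(150−101)/(185−76) = 101 + 30·49/109 ≈ 114.49, so AQI = 114.
O₃: 0.12247 lies in 0.11379–0.14130, so I_lo=201, I_hi=300, C_lo=0.11379, C_hi=0.14130.
(300−201)/(0.14130−0.11379) × (0.12247−0.11379) + 201 = 99/0.02751 × 0.00868 + 201 ≈ 232.24 → 232.
Sub-indices: PM2.5→257, CO→154, NO₂→28, PM10→187, SO₂→114, O₃→232. Ranked high→low: 257, 232, 187, 154, 114, 28. Second-highest sub-index = 232.

232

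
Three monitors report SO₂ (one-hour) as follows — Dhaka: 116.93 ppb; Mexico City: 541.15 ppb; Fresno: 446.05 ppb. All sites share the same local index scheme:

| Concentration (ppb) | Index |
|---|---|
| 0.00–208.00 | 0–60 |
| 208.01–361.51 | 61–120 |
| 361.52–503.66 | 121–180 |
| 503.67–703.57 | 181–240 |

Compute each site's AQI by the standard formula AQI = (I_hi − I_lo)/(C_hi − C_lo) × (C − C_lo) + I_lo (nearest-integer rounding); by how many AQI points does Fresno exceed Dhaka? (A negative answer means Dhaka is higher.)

122

Dhaka: 116.93 lies in 0.00–208.00, so I_lo=0, I_hi=60, C_lo=0.00, C_hi=208.00.
(60−0)/(208.00−0.00) × (116.93−0.00) + 0 = 60/208.00 × 116.93 + 0 ≈ 33.73 → 34.
Mexico City 541.15: bracket 503.67–703.57 → index 181–240; slope 59/199.90, offset 37.48.
AQI = 181 + 59/199.90·37.48 ≈ 192.06 ⇒ 192.
Fresno 446.05: bracket 361.52–503.66 → index 121–180; slope 59/142.14, offset 84.53.
AQI = 121 + 59/142.14·84.53 ≈ 156.09 ⇒ 156.
AQIs: Dhaka=34, Mexico City=192, Fresno=156. Fresno (156) − Dhaka (34) = 122.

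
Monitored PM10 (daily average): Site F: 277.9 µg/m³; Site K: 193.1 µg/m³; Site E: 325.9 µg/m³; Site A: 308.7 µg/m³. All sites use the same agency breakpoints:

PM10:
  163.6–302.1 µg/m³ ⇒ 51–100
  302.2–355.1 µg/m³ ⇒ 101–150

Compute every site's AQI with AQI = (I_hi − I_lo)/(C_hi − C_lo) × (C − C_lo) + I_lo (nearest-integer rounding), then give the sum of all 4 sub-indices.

382

Site F 277.9: bracket 163.6–302.1 → index 51–100; slope 49/138.5, offset 114.3.
AQI = 51 + 49/138.5·114.3 ≈ 91.44 ⇒ 91.
Site K 193.1: bracket 163.6–302.1 → index 51–100; slope 49/138.5, offset 29.5.
AQI = 51 + 49/138.5·29.5 ≈ 61.44 ⇒ 61.
Site E 325.9: bracket 302.2–355.1 → index 101–150; slope 49/52.9, offset 23.7.
AQI = 101 + 49/52.9·23.7 ≈ 122.95 ⇒ 123.
Site A: 308.7 lies in 302.2–355.1, so I_lo=101, I_hi=150, C_lo=302.2, C_hi=355.1.
(150−101)/(355.1−302.2) × (308.7−302.2) + 101 = 49/52.9 × 6.5 + 101 ≈ 107.02 → 107.
AQIs: Site F=91, Site K=61, Site E=123, Site A=107. Sum = 91 + 61 + 123 + 107 = 382.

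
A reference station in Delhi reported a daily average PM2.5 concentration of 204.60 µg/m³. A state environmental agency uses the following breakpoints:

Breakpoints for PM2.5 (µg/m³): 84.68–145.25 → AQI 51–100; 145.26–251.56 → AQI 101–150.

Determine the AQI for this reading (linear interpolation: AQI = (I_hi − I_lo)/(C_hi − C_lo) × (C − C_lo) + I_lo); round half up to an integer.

PM2.5: 204.60 lies in 145.26–251.56, so I_lo=101, I_hi=150, C_lo=145.26, C_hi=251.56.
(150−101)/(251.56−145.26) × (204.60−145.26) + 101 = 49/106.30 × 59.34 + 101 ≈ 128.35 → 128.

128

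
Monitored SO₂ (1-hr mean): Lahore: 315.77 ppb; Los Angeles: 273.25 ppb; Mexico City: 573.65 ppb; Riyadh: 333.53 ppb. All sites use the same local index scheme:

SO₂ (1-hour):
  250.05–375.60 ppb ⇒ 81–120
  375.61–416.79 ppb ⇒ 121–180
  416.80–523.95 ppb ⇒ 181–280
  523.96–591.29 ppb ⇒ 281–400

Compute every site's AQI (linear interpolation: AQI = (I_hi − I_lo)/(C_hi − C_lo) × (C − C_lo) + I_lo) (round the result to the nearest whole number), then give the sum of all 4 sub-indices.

Lahore: 315.77 lies in 250.05–375.60, so I_lo=81, I_hi=120, C_lo=250.05, C_hi=375.60.
(120−81)/(375.60−250.05) × (315.77−250.05) + 81 = 39/125.55 × 65.72 + 81 ≈ 101.41 → 101.
Los Angeles: 273.25 lies in 250.05–375.60, so I_lo=81, I_hi=120, C_lo=250.05, C_hi=375.60.
(120−81)/(375.60−250.05) × (273.25−250.05) + 81 = 39/125.55 × 23.20 + 81 ≈ 88.21 → 88.
Mexico City: 573.65 lies in 523.96–591.29, so I_lo=281, I_hi=400, C_lo=523.96, C_hi=591.29.
(400−281)/(591.29−523.96) × (573.65−523.96) + 281 = 119/67.33 × 49.69 + 281 ≈ 368.82 → 369.
Riyadh: 333.53 lies in 250.05–375.60, so I_lo=81, I_hi=120, C_lo=250.05, C_hi=375.60.
(120−81)/(375.60−250.05) × (333.53−250.05) + 81 = 39/125.55 × 83.48 + 81 ≈ 106.93 → 107.
AQIs: Lahore=101, Los Angeles=88, Mexico City=369, Riyadh=107. Sum = 101 + 88 + 369 + 107 = 665.

665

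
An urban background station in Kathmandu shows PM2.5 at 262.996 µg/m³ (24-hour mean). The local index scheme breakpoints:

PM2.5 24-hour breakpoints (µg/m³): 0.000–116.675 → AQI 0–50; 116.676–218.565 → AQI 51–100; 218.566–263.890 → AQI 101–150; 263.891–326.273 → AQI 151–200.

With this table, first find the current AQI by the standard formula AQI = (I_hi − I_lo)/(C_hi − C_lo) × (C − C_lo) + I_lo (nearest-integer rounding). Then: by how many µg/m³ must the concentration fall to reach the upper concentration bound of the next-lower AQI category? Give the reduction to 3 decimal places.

PM2.5: row 218.566–263.890 (AQI 101–150). (150−101)·(262.996−218.566)/(263.890−218.566) + 101 = 49·44.430/45.324 + 101 ≈ 149.03 → 149.
Current AQI 149 is in the Unhealthy for Sensitive Groups range (101–150). The next-lower category tops out at AQI 100, whose upper concentration bound is 218.565 µg/m³.
Reduction needed = 262.996 − 218.565 = 44.431 µg/m³.

44.431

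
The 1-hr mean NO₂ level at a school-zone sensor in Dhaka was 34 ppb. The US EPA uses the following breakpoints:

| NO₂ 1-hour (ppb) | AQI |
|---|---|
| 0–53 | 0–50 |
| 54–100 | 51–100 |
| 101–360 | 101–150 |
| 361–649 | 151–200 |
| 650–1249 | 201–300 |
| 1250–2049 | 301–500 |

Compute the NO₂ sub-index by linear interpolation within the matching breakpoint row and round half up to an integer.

32

NO₂: 34 lies in 0–53, so I_lo=0, I_hi=50, C_lo=0, C_hi=53.
(50−0)/(53−0) × (34−0) + 0 = 50/53 × 34 + 0 ≈ 32.08 → 32.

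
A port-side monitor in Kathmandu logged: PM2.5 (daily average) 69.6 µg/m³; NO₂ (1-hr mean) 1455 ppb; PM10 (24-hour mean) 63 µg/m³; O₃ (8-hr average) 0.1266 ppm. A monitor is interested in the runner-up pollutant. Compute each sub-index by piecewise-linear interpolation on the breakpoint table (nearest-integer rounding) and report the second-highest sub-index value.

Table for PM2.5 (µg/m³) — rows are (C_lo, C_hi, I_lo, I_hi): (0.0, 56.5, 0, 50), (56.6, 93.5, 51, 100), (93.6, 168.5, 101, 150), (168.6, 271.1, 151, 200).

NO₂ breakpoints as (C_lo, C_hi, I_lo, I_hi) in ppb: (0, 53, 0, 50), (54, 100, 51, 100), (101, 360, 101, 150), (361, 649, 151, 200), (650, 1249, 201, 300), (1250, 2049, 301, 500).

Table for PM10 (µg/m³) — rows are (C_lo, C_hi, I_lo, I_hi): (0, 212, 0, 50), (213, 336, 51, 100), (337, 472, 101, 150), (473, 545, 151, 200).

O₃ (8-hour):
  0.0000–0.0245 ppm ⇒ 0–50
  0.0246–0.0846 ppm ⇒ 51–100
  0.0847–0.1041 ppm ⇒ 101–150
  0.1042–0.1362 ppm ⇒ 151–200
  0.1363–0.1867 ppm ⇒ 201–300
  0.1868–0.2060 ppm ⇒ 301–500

PM2.5 69.6: bracket 56.6–93.5 → index 51–100; slope 49/36.9, offset 13.0.
AQI = 51 + 49/36.9·13.0 ≈ 68.26 ⇒ 68.
NO₂: 1455 lies in 1250–2049, so I_lo=301, I_hi=500, C_lo=1250, C_hi=2049.
(500−301)/(2049−1250) × (1455−1250) + 301 = 199/799 × 205 + 301 ≈ 352.06 → 352.
PM10: row 0–212 (AQI 0–50). (50−0)·(63−0)/(212−0) + 0 = 50·63/212 + 0 ≈ 14.86 → 15.
O₃: 0.1266 lies in 0.1042–0.1362, so I_lo=151, I_hi=200, C_lo=0.1042, C_hi=0.1362.
(200−151)/(0.1362−0.1042) × (0.1266−0.1042) + 151 = 49/0.0320 × 0.0224 + 151 ≈ 185.30 → 185.
Sub-indices: PM2.5→68, NO₂→352, PM10→15, O₃→185. Ranked high→low: 352, 185, 68, 15. Second-highest sub-index = 185.

185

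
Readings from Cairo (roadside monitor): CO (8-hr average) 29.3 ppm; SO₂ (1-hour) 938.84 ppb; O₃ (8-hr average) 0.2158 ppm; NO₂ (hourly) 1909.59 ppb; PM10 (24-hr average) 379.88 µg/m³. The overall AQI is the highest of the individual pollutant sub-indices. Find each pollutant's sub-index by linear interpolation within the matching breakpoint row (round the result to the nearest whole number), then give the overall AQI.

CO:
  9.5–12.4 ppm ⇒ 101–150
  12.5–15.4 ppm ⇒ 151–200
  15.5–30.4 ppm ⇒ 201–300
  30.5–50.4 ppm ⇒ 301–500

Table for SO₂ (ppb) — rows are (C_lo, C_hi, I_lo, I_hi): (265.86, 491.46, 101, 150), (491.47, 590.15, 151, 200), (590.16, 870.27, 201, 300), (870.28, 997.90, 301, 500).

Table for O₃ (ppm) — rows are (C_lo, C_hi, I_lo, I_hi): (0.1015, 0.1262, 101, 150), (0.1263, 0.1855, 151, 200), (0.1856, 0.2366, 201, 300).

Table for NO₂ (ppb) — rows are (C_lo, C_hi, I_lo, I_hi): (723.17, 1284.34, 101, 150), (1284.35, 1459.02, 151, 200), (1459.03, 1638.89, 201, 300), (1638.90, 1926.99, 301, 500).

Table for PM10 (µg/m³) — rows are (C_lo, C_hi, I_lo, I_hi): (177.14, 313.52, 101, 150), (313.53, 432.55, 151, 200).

CO: 29.3 lies in 15.5–30.4, so I_lo=201, I_hi=300, C_lo=15.5, C_hi=30.4.
(300−201)/(30.4−15.5) × (29.3−15.5) + 201 = 99/14.9 × 13.8 + 201 ≈ 292.69 → 293.
SO₂: row 870.28–997.90 (AQI 301–500). (500−301)·(938.84−870.28)/(997.90−870.28) + 301 = 199·68.56/127.62 + 301 ≈ 407.91 → 408.
O₃: 0.2158 lies in 0.1856–0.2366, so I_lo=201, I_hi=300, C_lo=0.1856, C_hi=0.2366.
(300−201)/(0.2366−0.1856) × (0.2158−0.1856) + 201 = 99/0.0510 × 0.0302 + 201 ≈ 259.62 → 260.
NO₂: 1909.59 lies in 1638.90–1926.99, so I_lo=301, I_hi=500, C_lo=1638.90, C_hi=1926.99.
(500−301)/(1926.99−1638.90) × (1909.59−1638.90) + 301 = 199/288.09 × 270.69 + 301 ≈ 487.98 → 488.
PM10 379.88: bracket 313.53–432.55 → index 151–200; slope 49/119.02, offset 66.35.
AQI = 151 + 49/119.02·66.35 ≈ 178.32 ⇒ 178.
Sub-indices: CO→293, SO₂→408, O₃→260, NO₂→488, PM10→178. Overall AQI = max = 488; dominant pollutant is NO₂.

488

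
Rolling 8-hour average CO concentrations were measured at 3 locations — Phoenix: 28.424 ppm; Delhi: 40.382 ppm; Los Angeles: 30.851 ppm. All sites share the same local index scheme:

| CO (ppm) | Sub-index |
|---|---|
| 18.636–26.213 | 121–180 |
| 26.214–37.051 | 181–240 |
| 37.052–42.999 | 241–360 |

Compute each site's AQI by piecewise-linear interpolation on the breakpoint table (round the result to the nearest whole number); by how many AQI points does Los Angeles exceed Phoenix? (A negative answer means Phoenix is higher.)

Phoenix: 28.424 lies in 26.214–37.051, so I_lo=181, I_hi=240, C_lo=26.214, C_hi=37.051.
(240−181)/(37.051−26.214) × (28.424−26.214) + 181 = 59/10.837 × 2.210 + 181 ≈ 193.03 → 193.
Delhi: 40.382 ∈ [37.052, 42.999] ↔ index [241, 360].
241 + (40.382−37.052)·(360−241)/(42.999−37.052) = 241 + 3.330·119/5.947 ≈ 307.63, so AQI = 308.
Los Angeles 30.851: bracket 26.214–37.051 → index 181–240; slope 59/10.837, offset 4.637.
AQI = 181 + 59/10.837·4.637 ≈ 206.25 ⇒ 206.
AQIs: Phoenix=193, Delhi=308, Los Angeles=206. Los Angeles (206) − Phoenix (193) = 13.

13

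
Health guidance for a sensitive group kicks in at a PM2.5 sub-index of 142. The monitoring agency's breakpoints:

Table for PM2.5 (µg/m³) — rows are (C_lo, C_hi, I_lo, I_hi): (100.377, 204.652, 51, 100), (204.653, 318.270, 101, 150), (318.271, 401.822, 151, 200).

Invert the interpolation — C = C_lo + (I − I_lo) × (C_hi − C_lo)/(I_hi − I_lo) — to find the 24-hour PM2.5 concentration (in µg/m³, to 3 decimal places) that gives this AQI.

AQI 142 lies in the 101–150 band, which corresponds to 204.653–318.270 µg/m³.
C = 204.653 + (142−101)×(318.270−204.653)/(150−101) = 204.653 + 41×113.617/49 ≈ 299.72029 µg/m³ → 299.720 µg/m³ to 3 dp.

299.720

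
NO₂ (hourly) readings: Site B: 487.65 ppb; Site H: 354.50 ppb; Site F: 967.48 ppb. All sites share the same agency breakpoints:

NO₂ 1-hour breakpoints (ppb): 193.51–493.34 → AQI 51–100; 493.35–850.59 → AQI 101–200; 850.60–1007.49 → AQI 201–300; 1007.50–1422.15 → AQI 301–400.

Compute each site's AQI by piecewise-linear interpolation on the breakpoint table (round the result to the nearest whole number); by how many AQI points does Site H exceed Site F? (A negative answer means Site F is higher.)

Site B: 487.65 lies in 193.51–493.34, so I_lo=51, I_hi=100, C_lo=193.51, C_hi=493.34.
(100−51)/(493.34−193.51) × (487.65−193.51) + 51 = 49/299.83 × 294.14 + 51 ≈ 99.07 → 99.
Site H: 354.50 lies in 193.51–493.34, so I_lo=51, I_hi=100, C_lo=193.51, C_hi=493.34.
(100−51)/(493.34−193.51) × (354.50−193.51) + 51 = 49/299.83 × 160.99 + 51 ≈ 77.31 → 77.
Site F 967.48: bracket 850.60–1007.49 → index 201–300; slope 99/156.89, offset 116.88.
AQI = 201 + 99/156.89·116.88 ≈ 274.75 ⇒ 275.
AQIs: Site B=99, Site H=77, Site F=275. Site H (77) − Site F (275) = -198.

-198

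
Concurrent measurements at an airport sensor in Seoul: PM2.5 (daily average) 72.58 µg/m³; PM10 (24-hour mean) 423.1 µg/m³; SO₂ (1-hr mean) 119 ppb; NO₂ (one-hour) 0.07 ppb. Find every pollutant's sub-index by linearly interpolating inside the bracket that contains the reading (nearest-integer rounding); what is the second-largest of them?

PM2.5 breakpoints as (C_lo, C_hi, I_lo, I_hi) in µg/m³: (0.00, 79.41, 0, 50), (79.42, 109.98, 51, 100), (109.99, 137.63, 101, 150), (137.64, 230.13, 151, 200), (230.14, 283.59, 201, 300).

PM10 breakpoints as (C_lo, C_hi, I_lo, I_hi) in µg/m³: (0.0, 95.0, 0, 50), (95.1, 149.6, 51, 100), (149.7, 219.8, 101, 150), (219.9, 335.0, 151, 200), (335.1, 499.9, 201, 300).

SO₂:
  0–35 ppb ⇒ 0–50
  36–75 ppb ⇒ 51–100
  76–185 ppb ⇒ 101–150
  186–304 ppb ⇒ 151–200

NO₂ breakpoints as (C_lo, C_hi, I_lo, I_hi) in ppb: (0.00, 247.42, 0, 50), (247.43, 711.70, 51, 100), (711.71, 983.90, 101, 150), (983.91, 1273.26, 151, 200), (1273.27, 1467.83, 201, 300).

120

PM2.5: 72.58 ∈ [0.00, 79.41] ↔ index [0, 50].
0 + (72.58−0.00)·(50−0)/(79.41−0.00) = 0 + 72.58·50/79.41 ≈ 45.70, so AQI = 46.
PM10 423.1: bracket 335.1–499.9 → index 201–300; slope 99/164.8, offset 88.0.
AQI = 201 + 99/164.8·88.0 ≈ 253.86 ⇒ 254.
SO₂: 119 ∈ [76, 185] ↔ index [101, 150].
101 + (119−76)·(150−101)/(185−76) = 101 + 43·49/109 ≈ 120.33, so AQI = 120.
NO₂: 0.07 lies in 0.00–247.42, so I_lo=0, I_hi=50, C_lo=0.00, C_hi=247.42.
(50−0)/(247.42−0.00) × (0.07−0.00) + 0 = 50/247.42 × 0.07 + 0 ≈ 0.01 → 0.
Sub-indices: PM2.5→46, PM10→254, SO₂→120, NO₂→0. Ranked high→low: 254, 120, 46, 0. Second-highest sub-index = 120.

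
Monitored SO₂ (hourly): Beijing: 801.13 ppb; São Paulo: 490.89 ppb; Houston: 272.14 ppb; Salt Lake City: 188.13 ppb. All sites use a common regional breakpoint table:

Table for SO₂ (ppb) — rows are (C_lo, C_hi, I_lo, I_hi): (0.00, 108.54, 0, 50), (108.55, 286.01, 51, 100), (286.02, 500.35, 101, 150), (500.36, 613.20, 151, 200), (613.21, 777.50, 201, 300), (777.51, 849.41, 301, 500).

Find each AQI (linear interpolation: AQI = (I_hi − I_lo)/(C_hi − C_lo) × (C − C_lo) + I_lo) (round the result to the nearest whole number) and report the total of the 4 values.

683

Beijing: row 777.51–849.41 (AQI 301–500). (500−301)·(801.13−777.51)/(849.41−777.51) + 301 = 199·23.62/71.90 + 301 ≈ 366.37 → 366.
São Paulo: 490.89 lies in 286.02–500.35, so I_lo=101, I_hi=150, C_lo=286.02, C_hi=500.35.
(150−101)/(500.35−286.02) × (490.89−286.02) + 101 = 49/214.33 × 204.87 + 101 ≈ 147.84 → 148.
Houston 272.14: bracket 108.55–286.01 → index 51–100; slope 49/177.46, offset 163.59.
AQI = 51 + 49/177.46·163.59 ≈ 96.17 ⇒ 96.
Salt Lake City: 188.13 ∈ [108.55, 286.01] ↔ index [51, 100].
51 + (188.13−108.55)·(100−51)/(286.01−108.55) = 51 + 79.58·49/177.46 ≈ 72.97, so AQI = 73.
AQIs: Beijing=366, São Paulo=148, Houston=96, Salt Lake City=73. Sum = 366 + 148 + 96 + 73 = 683.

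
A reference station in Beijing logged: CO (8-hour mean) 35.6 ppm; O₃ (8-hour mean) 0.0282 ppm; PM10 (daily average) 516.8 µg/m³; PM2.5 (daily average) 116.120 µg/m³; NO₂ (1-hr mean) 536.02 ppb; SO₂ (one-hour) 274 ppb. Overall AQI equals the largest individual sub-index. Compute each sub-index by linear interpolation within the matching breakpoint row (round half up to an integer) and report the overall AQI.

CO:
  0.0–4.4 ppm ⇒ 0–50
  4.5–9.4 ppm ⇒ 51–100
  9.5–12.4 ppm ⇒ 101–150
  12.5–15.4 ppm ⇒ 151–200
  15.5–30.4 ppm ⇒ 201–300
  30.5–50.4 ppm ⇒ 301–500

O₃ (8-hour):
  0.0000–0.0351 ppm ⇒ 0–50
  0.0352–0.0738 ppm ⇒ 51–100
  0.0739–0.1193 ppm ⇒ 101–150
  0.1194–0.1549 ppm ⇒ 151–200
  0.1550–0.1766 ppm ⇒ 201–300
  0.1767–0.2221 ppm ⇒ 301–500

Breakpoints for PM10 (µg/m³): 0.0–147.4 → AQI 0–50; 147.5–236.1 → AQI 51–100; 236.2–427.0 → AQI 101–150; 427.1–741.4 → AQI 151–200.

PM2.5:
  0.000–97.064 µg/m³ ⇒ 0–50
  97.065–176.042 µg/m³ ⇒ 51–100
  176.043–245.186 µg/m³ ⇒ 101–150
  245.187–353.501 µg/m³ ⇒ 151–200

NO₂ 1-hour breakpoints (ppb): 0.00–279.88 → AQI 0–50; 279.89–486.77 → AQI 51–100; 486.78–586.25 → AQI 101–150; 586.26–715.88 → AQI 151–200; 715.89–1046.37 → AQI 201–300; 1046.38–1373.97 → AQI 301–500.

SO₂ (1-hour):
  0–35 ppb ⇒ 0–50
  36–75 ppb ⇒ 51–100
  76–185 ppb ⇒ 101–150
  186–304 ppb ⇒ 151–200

CO: 35.6 ∈ [30.5, 50.4] ↔ index [301, 500].
301 + (35.6−30.5)·(500−301)/(50.4−30.5) = 301 + 5.1·199/19.9 ≈ 352.00, so AQI = 352.
O₃: 0.0282 lies in 0.0000–0.0351, so I_lo=0, I_hi=50, C_lo=0.0000, C_hi=0.0351.
(50−0)/(0.0351−0.0000) × (0.0282−0.0000) + 0 = 50/0.0351 × 0.0282 + 0 ≈ 40.17 → 40.
PM10 516.8: bracket 427.1–741.4 → index 151–200; slope 49/314.3, offset 89.7.
AQI = 151 + 49/314.3·89.7 ≈ 164.98 ⇒ 165.
PM2.5: row 97.065–176.042 (AQI 51–100). (100−51)·(116.120−97.065)/(176.042−97.065) + 51 = 49·19.055/78.977 + 51 ≈ 62.82 → 63.
NO₂ 536.02: bracket 486.78–586.25 → index 101–150; slope 49/99.47, offset 49.24.
AQI = 101 + 49/99.47·49.24 ≈ 125.26 ⇒ 125.
SO₂ 274: bracket 186–304 → index 151–200; slope 49/118, offset 88.
AQI = 151 + 49/118·88 ≈ 187.54 ⇒ 188.
Sub-indices: CO→352, O₃→40, PM10→165, PM2.5→63, NO₂→125, SO₂→188. Overall AQI = max = 352; dominant pollutant is CO.
AQI 352: Hazardous.

352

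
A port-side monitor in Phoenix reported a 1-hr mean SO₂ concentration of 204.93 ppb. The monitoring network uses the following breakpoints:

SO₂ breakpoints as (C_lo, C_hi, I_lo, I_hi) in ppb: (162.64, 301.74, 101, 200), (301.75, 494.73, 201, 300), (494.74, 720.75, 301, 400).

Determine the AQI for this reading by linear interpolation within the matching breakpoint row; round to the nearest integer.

SO₂: 204.93 lies in 162.64–301.74, so I_lo=101, I_hi=200, C_lo=162.64, C_hi=301.74.
(200−101)/(301.74−162.64) × (204.93−162.64) + 101 = 99/139.10 × 42.29 + 101 ≈ 131.10 → 131.

131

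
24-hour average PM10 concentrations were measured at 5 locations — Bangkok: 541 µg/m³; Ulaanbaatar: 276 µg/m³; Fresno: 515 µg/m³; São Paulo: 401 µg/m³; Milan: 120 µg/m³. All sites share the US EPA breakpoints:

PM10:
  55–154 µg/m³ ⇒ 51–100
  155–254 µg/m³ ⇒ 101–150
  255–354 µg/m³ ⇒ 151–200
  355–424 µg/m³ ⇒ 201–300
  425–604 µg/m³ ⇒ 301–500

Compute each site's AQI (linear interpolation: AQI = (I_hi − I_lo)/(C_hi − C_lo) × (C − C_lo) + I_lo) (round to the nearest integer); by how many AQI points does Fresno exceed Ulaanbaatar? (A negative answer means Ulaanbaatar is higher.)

240

Bangkok: 541 lies in 425–604, so I_lo=301, I_hi=500, C_lo=425, C_hi=604.
(500−301)/(604−425) × (541−425) + 301 = 199/179 × 116 + 301 ≈ 429.96 → 430.
Ulaanbaatar 276: bracket 255–354 → index 151–200; slope 49/99, offset 21.
AQI = 151 + 49/99·21 ≈ 161.39 ⇒ 161.
Fresno 515: bracket 425–604 → index 301–500; slope 199/179, offset 90.
AQI = 301 + 199/179·90 ≈ 401.06 ⇒ 401.
São Paulo: row 355–424 (AQI 201–300). (300−201)·(401−355)/(424−355) + 201 = 99·46/69 + 201 ≈ 267.00 → 267.
Milan: row 55–154 (AQI 51–100). (100−51)·(120−55)/(154−55) + 51 = 49·65/99 + 51 ≈ 83.17 → 83.
AQIs: Bangkok=430, Ulaanbaatar=161, Fresno=401, São Paulo=267, Milan=83. Fresno (401) − Ulaanbaatar (161) = 240.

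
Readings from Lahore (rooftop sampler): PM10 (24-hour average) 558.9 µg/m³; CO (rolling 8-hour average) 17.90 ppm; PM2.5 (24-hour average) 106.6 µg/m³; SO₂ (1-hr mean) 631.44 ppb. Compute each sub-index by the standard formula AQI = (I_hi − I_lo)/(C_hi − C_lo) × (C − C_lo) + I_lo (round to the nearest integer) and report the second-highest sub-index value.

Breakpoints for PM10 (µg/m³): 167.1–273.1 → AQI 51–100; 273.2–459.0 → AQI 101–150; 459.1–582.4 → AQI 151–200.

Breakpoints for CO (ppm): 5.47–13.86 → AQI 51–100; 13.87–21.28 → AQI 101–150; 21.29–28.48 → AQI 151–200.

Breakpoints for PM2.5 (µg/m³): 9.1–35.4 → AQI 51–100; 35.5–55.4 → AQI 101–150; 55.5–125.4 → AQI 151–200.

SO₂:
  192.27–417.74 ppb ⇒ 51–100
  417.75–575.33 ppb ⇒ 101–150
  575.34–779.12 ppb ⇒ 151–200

PM10: 558.9 lies in 459.1–582.4, so I_lo=151, I_hi=200, C_lo=459.1, C_hi=582.4.
(200−151)/(582.4−459.1) × (558.9−459.1) + 151 = 49/123.3 × 99.8 + 151 ≈ 190.66 → 191.
CO: 17.90 ∈ [13.87, 21.28] ↔ index [101, 150].
101 + (17.90−13.87)·(150−101)/(21.28−13.87) = 101 + 4.03·49/7.41 ≈ 127.65, so AQI = 128.
PM2.5: 106.6 ∈ [55.5, 125.4] ↔ index [151, 200].
151 + (106.6−55.5)·(200−151)/(125.4−55.5) = 151 + 51.1·49/69.9 ≈ 186.82, so AQI = 187.
SO₂ 631.44: bracket 575.34–779.12 → index 151–200; slope 49/203.78, offset 56.10.
AQI = 151 + 49/203.78·56.10 ≈ 164.49 ⇒ 164.
Sub-indices: PM10→191, CO→128, PM2.5→187, SO₂→164. Ranked high→low: 191, 187, 164, 128. Second-highest sub-index = 187.

187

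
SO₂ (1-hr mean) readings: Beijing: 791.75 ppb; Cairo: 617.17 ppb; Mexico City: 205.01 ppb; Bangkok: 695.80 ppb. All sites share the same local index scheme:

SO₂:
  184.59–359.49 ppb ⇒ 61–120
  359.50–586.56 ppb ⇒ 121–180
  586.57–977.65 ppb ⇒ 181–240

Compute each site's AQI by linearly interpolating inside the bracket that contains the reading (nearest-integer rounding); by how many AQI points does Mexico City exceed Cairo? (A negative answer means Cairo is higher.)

-118

Beijing 791.75: bracket 586.57–977.65 → index 181–240; slope 59/391.08, offset 205.18.
AQI = 181 + 59/391.08·205.18 ≈ 211.95 ⇒ 212.
Cairo: 617.17 lies in 586.57–977.65, so I_lo=181, I_hi=240, C_lo=586.57, C_hi=977.65.
(240−181)/(977.65−586.57) × (617.17−586.57) + 181 = 59/391.08 × 30.60 + 181 ≈ 185.62 → 186.
Mexico City 205.01: bracket 184.59–359.49 → index 61–120; slope 59/174.90, offset 20.42.
AQI = 61 + 59/174.90·20.42 ≈ 67.89 ⇒ 68.
Bangkok: 695.80 ∈ [586.57, 977.65] ↔ index [181, 240].
181 + (695.80−586.57)·(240−181)/(977.65−586.57) = 181 + 109.23·59/391.08 ≈ 197.48, so AQI = 197.
AQIs: Beijing=212, Cairo=186, Mexico City=68, Bangkok=197. Mexico City (68) − Cairo (186) = -118.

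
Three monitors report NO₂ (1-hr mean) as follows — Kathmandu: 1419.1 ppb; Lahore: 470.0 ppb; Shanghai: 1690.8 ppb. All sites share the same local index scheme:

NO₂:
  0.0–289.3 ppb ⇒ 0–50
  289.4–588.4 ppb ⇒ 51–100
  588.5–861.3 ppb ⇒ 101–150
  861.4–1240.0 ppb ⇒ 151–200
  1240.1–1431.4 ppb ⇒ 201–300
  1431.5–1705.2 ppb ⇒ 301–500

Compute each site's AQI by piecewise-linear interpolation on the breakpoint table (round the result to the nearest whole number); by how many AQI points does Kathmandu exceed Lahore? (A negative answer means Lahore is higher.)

213

Kathmandu: 1419.1 ∈ [1240.1, 1431.4] ↔ index [201, 300].
201 + (1419.1−1240.1)·(300−201)/(1431.4−1240.1) = 201 + 179.0·99/191.3 ≈ 293.63, so AQI = 294.
Lahore: 470.0 lies in 289.4–588.4, so I_lo=51, I_hi=100, C_lo=289.4, C_hi=588.4.
(100−51)/(588.4−289.4) × (470.0−289.4) + 51 = 49/299.0 × 180.6 + 51 ≈ 80.60 → 81.
Shanghai: 1690.8 lies in 1431.5–1705.2, so I_lo=301, I_hi=500, C_lo=1431.5, C_hi=1705.2.
(500−301)/(1705.2−1431.5) × (1690.8−1431.5) + 301 = 199/273.7 × 259.3 + 301 ≈ 489.53 → 490.
AQIs: Kathmandu=294, Lahore=81, Shanghai=490. Kathmandu (294) − Lahore (81) = 213.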